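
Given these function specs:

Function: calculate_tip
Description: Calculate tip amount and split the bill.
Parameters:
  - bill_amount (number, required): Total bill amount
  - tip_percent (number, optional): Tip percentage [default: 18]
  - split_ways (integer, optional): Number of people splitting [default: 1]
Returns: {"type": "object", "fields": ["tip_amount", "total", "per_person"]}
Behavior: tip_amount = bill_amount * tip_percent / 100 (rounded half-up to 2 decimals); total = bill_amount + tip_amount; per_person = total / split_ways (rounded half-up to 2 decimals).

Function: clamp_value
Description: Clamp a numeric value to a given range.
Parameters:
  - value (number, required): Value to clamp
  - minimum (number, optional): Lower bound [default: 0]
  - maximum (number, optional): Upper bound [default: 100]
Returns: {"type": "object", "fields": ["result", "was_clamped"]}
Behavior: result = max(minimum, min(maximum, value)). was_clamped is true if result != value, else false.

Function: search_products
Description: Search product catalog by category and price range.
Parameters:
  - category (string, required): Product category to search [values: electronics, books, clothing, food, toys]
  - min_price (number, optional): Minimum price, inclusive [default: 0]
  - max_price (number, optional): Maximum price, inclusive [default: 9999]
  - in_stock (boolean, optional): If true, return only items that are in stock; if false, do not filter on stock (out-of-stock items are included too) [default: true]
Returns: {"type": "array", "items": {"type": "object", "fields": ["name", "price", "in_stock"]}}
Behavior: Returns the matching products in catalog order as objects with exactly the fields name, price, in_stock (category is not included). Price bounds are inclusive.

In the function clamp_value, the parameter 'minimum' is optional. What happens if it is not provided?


The clamp_value spec declares:
  - minimum (number, optional): Lower bound [default: 0]
It defaults to 0


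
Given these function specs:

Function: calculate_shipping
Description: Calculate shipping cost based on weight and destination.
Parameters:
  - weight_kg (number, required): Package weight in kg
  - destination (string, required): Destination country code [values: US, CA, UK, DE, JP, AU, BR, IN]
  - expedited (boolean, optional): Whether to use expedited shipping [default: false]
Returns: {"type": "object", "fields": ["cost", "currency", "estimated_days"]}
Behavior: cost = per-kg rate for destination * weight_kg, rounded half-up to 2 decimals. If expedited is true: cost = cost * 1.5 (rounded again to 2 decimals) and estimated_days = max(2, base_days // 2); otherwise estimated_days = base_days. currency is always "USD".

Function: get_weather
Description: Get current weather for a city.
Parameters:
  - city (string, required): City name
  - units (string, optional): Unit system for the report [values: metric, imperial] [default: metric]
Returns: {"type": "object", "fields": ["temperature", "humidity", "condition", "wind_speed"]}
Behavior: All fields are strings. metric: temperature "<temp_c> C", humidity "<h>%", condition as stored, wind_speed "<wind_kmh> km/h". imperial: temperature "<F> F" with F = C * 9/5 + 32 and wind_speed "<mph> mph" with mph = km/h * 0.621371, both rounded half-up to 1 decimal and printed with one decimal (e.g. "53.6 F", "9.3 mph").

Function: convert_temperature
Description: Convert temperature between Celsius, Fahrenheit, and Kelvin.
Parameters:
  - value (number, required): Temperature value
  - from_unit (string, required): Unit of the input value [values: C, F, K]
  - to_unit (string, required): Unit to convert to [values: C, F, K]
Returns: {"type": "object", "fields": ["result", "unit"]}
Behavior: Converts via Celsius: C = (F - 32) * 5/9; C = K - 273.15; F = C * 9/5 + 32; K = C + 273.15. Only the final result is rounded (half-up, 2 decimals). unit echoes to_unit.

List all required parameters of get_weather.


Parameters of get_weather and their required/optional flag:
  city: required
  units: optional
city


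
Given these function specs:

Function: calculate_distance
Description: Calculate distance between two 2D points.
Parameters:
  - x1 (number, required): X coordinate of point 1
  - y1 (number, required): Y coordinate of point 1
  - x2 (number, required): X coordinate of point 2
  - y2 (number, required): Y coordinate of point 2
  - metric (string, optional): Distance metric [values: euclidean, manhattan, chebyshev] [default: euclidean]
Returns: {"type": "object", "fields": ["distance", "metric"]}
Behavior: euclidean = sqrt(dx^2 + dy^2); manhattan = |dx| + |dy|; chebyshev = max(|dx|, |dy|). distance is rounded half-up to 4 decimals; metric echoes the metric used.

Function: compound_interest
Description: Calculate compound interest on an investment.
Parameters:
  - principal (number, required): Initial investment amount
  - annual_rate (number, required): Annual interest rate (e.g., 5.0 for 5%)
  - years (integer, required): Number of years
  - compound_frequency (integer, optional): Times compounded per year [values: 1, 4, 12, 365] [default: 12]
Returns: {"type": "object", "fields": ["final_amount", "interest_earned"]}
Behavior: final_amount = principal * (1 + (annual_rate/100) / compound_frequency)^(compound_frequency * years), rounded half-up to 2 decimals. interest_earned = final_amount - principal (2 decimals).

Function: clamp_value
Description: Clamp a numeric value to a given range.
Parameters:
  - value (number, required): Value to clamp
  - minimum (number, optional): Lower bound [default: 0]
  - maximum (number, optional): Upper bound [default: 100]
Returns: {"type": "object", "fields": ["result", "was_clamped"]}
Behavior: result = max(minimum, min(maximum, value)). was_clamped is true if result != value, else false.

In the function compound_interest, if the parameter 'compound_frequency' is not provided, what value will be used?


The compound_interest spec declares:
  - compound_frequency (integer, optional): Times compounded per year [values: 1, 4, 12, 365] [default: 12]
Default:
12


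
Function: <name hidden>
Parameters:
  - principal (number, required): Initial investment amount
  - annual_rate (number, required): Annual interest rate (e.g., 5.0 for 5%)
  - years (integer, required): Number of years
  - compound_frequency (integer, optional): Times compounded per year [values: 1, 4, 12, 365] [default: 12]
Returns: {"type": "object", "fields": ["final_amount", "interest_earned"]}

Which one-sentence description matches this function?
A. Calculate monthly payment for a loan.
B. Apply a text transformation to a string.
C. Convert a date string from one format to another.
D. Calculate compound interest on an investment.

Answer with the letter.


Parameters principal, annual_rate, years, compound_frequency and return ["final_amount", "interest_earned"] fit: Calculate compound interest on an investment.
D


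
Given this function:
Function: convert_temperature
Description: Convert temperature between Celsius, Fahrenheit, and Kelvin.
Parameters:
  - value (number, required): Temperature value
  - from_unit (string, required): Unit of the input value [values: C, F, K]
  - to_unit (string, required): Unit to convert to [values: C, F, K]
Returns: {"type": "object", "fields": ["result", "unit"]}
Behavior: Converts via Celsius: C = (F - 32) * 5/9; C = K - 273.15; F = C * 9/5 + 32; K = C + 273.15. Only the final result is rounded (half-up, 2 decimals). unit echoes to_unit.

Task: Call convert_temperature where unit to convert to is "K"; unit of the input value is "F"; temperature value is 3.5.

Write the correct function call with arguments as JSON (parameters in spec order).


Mapping each described value to its parameter name:
  'Unit to convert to' -> to_unit = "K"
  'Unit of the input value' -> from_unit = "F"
  'Temperature value' -> value = 3.5
convert_temperature({"value": 3.5, "from_unit": "F", "to_unit": "K"})


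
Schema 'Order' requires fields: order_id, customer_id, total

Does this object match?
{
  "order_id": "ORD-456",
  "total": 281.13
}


Checking required fields...
Missing: customer_id
Invalid - missing required field 'customer_id'


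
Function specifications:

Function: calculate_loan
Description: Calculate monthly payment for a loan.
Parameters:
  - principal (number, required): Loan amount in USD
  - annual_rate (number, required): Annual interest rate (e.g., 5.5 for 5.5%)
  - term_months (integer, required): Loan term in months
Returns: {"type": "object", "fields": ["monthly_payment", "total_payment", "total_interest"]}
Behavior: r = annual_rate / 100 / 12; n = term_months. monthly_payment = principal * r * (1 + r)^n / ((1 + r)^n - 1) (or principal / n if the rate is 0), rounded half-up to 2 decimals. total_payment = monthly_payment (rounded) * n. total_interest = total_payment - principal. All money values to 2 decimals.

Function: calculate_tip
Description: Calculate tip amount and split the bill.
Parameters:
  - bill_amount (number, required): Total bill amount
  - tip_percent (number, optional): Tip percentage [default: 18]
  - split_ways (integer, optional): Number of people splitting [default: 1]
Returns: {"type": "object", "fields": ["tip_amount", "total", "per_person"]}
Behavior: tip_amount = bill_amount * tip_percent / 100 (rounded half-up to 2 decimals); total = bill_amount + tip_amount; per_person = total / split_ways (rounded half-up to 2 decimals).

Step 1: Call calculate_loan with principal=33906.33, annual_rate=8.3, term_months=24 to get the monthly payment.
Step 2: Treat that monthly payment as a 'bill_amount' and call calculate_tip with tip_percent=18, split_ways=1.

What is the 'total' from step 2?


Step 1: calculate_loan(principal=33906.33, annual_rate=8.3, term_months=24)
  r = 8.3 / 100 / 12 = 0.006916666667 (keep full precision)
  (1 + r)^24 = 1.17989866
  monthly_payment = 33906.33 * 0.006916666667 * 1.17989866 / (1.17989866 - 1) = 1538.134871 -> 1538.13
  total_payment = 1538.13 * 24 = 36915.12
  total_interest = 36915.12 - 33906.33 = 3008.79
  -> monthly_payment = 1538.13
Step 2: calculate_tip(bill_amount=1538.13, tip_percent=18, split_ways=1)
  tip_amount = 1538.13 * 18/100 = 276.8634 -> 276.86
  total = 1538.13 + 276.86 = 1814.99
  per_person = 1814.99 / 1 = 1814.99 -> 1814.99
  -> total = 1814.99
$1814.99


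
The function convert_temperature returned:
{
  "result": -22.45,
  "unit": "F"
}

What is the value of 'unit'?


F


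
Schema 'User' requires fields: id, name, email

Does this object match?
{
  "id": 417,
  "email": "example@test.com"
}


Checking required fields...
Missing: name
Invalid - missing required field 'name'


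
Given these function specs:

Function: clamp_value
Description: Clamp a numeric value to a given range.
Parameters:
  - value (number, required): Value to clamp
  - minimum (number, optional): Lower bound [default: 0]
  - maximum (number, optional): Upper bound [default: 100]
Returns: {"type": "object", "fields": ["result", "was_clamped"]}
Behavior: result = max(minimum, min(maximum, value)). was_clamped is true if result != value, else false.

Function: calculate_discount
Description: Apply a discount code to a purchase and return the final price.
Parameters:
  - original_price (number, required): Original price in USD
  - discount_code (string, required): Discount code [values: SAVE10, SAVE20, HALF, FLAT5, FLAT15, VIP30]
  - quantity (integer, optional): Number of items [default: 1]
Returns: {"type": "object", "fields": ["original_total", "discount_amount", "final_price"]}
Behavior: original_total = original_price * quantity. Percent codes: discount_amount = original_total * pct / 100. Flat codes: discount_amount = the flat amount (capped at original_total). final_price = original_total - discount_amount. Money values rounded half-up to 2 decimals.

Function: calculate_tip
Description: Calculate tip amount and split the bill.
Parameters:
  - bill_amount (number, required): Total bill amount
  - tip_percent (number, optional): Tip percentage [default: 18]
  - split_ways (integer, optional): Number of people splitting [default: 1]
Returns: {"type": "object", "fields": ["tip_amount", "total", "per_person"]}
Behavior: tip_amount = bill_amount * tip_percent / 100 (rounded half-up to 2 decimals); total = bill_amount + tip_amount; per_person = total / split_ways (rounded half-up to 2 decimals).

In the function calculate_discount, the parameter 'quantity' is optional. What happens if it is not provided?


The calculate_discount spec declares:
  - quantity (integer, optional): Number of items [default: 1]
It defaults to 1


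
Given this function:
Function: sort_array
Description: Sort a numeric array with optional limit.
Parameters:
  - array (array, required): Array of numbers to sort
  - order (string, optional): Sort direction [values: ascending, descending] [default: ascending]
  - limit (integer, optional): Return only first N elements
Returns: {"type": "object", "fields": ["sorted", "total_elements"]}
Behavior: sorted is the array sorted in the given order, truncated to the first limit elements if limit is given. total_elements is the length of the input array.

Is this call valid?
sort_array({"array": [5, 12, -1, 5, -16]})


Checking all required parameters present and types match... All valid.
Valid


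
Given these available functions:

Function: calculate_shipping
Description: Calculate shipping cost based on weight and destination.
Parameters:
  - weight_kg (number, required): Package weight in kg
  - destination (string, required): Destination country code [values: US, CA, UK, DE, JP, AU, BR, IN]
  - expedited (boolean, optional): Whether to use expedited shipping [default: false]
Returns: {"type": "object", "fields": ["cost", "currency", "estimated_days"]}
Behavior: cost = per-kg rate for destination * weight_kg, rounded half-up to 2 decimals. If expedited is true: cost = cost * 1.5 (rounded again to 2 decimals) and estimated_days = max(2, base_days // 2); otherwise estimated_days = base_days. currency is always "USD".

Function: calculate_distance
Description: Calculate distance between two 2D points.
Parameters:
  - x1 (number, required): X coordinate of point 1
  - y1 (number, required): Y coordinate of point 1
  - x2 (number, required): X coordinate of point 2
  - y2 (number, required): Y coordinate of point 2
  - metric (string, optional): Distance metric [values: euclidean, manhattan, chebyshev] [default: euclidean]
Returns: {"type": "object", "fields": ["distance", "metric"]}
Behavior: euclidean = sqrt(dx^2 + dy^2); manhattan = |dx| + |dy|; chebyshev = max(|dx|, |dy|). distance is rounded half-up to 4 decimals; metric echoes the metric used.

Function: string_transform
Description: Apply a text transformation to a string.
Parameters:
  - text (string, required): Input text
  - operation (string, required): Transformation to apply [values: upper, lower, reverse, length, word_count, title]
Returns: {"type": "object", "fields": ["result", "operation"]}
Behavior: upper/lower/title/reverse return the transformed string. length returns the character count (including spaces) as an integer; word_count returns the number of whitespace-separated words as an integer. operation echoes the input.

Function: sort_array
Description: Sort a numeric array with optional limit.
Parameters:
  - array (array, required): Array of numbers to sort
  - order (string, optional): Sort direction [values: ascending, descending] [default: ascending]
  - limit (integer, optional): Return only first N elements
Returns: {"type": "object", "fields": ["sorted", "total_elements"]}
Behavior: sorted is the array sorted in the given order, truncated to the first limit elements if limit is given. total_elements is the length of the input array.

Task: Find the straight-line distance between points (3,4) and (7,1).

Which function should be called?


The task needs a function whose description is: Calculate distance between two 2D points.
calculate_distance


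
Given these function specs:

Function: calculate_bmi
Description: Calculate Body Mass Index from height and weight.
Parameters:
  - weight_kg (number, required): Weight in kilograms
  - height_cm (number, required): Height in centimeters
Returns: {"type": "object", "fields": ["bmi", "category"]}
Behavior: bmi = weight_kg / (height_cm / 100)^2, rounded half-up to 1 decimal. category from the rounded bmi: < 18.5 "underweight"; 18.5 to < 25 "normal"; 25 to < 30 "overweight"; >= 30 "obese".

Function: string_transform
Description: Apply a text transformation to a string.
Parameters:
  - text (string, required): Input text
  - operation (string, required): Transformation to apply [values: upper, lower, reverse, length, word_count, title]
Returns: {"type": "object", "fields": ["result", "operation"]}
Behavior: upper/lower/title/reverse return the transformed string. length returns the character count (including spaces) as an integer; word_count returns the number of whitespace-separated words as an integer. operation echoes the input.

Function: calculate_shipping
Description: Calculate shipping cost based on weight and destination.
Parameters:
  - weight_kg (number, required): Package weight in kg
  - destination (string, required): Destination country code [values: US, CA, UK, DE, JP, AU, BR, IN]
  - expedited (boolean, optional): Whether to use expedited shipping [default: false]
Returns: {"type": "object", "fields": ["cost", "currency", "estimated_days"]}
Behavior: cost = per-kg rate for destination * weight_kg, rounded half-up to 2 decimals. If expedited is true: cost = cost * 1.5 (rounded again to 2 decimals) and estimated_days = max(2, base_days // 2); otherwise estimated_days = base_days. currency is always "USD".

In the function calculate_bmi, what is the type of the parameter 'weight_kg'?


The calculate_bmi spec declares:
  - weight_kg (number, required): Weight in kilograms
Type:
number


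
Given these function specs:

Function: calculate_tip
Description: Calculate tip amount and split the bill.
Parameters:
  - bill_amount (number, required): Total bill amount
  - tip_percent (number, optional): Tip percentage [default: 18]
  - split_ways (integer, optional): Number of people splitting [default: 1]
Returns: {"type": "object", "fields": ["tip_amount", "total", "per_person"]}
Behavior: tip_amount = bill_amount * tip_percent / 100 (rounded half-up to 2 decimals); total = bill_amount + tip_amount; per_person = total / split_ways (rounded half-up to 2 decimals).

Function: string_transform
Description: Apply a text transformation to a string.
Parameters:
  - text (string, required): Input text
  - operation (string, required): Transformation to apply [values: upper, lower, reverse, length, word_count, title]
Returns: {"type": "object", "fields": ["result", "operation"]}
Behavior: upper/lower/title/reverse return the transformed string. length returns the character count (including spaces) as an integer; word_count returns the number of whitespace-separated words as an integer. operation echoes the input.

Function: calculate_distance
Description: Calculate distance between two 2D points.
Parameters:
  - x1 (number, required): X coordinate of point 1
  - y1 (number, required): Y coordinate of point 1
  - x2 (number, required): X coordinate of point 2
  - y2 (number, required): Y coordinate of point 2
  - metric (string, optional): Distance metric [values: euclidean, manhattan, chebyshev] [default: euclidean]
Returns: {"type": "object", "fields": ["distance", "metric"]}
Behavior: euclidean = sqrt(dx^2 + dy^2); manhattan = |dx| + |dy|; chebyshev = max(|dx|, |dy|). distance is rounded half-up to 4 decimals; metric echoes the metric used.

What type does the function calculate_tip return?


The calculate_tip spec declares Returns: {"type": "object", "fields": ["tip_amount", "total", "per_person"]}
Type:
object


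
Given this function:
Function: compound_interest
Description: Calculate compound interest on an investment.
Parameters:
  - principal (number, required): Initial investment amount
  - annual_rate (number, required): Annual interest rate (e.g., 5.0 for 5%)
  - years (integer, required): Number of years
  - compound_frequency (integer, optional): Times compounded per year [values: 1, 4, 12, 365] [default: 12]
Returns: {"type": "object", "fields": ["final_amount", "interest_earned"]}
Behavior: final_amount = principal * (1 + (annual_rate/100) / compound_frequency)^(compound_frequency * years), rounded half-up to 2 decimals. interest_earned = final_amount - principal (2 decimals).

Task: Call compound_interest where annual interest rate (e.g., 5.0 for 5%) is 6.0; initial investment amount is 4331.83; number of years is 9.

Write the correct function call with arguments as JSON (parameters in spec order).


Mapping each described value to its parameter name:
  'Annual interest rate (e.g., 5.0 for 5%)' -> annual_rate = 6.0
  'Initial investment amount' -> principal = 4331.83
  'Number of years' -> years = 9
compound_interest({"principal": 4331.83, "annual_rate": 6.0, "years": 9})


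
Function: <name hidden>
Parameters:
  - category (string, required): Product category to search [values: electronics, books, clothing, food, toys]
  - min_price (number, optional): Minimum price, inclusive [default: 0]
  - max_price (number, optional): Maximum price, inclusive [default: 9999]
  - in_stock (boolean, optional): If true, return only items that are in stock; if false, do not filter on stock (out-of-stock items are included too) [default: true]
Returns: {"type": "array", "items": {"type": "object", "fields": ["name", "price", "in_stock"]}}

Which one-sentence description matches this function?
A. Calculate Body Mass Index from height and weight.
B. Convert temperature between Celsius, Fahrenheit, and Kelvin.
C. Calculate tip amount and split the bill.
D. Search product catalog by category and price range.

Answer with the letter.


Parameters category, min_price, max_price, in_stock and return "array" fit: Search product catalog by category and price range.
D


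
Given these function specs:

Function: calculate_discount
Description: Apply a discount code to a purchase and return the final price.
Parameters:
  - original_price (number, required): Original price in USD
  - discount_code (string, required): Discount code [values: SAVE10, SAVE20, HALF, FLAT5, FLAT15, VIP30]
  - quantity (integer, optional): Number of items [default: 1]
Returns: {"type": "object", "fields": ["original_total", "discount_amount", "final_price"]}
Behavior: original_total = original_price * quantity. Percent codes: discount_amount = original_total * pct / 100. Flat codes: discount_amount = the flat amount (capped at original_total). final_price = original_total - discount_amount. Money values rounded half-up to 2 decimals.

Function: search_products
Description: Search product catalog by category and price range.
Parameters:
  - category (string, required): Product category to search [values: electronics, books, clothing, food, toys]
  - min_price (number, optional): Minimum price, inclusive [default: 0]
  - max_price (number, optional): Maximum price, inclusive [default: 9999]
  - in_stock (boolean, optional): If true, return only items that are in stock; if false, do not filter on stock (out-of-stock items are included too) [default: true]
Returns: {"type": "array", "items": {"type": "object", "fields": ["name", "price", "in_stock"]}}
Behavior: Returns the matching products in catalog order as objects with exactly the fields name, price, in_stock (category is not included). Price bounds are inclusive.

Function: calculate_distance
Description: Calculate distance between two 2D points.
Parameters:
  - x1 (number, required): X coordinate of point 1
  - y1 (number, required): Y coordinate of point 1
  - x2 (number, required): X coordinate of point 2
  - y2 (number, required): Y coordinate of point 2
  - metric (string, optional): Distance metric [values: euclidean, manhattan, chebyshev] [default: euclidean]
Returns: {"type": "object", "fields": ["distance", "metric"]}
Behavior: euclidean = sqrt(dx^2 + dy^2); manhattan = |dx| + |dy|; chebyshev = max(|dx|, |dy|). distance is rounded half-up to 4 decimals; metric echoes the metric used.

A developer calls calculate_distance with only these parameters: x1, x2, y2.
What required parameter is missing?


Required parameters: x1, y1, x2, y2
Provided: x1, x2, y2
Missing: y1
y1


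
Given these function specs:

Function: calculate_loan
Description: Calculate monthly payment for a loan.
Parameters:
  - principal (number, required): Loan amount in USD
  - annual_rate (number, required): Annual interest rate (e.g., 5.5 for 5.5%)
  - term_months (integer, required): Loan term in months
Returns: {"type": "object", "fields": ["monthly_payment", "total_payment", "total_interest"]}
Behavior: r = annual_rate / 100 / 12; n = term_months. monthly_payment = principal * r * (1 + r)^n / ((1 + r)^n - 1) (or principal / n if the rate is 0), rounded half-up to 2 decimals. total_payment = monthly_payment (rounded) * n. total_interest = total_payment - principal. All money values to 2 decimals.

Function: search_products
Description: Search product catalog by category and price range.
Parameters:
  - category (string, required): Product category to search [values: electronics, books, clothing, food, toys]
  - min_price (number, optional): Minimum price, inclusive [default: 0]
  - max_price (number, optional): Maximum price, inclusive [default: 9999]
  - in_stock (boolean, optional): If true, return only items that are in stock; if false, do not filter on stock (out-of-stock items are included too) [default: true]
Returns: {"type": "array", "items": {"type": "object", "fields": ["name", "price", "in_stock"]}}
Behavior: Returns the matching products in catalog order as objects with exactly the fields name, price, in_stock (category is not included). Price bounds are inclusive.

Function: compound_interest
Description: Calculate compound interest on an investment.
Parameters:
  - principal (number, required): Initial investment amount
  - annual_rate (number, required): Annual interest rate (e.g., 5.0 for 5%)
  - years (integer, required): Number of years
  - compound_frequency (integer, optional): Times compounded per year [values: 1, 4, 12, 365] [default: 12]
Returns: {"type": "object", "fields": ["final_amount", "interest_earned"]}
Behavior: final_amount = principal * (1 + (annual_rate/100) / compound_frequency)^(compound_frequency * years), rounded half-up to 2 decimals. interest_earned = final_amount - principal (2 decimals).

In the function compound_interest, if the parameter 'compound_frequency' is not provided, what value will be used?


The compound_interest spec declares:
  - compound_frequency (integer, optional): Times compounded per year [values: 1, 4, 12, 365] [default: 12]
Default:
12


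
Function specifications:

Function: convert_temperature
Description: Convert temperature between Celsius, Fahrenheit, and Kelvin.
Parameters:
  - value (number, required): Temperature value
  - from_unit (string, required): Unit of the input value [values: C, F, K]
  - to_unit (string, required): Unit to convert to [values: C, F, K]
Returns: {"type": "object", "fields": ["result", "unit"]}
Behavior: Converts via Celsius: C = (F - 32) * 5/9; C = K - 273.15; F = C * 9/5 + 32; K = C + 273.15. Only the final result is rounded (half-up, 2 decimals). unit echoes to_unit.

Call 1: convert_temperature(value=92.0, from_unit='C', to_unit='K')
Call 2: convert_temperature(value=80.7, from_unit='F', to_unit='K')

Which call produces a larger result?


Call 1:
  Input already in C: 92
  To K: 92 + 273.15 = 365.15
  Round to 2 decimals: 365.15
  -> 365.15 K
Call 2:
  To C: (80.7 - 32) * 5/9 = 27.055556
  To K: 27.055556 + 273.15 = 300.205556
  Round to 2 decimals: 300.21
  -> 300.21 K
Call 1 (365.15 K)


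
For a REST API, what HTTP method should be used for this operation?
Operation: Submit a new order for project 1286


GET = read, POST = create, PUT = update/replace, DELETE = remove
This operation is a create.
POST


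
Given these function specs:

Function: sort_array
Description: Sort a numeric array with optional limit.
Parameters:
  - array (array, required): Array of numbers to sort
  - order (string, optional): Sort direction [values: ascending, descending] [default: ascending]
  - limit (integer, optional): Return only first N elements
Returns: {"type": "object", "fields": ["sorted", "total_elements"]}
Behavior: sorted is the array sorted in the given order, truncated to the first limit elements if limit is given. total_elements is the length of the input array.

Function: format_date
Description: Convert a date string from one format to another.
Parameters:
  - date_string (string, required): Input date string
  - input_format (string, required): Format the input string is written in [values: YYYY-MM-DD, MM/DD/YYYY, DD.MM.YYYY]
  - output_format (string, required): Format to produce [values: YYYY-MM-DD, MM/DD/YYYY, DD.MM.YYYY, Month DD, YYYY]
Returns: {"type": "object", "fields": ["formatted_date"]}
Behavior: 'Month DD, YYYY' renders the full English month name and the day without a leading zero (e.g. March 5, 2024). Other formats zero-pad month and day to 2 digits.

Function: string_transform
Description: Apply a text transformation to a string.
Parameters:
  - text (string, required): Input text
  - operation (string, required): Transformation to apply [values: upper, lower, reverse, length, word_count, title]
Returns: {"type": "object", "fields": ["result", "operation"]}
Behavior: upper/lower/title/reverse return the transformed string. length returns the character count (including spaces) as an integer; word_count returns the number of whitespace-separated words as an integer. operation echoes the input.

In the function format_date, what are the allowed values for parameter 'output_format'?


The format_date spec declares:
  - output_format (string, required): Format to produce [values: YYYY-MM-DD, MM/DD/YYYY, DD.MM.YYYY, Month DD, YYYY]
Allowed values:
YYYY-MM-DD, MM/DD/YYYY, DD.MM.YYYY, Month DD, YYYY


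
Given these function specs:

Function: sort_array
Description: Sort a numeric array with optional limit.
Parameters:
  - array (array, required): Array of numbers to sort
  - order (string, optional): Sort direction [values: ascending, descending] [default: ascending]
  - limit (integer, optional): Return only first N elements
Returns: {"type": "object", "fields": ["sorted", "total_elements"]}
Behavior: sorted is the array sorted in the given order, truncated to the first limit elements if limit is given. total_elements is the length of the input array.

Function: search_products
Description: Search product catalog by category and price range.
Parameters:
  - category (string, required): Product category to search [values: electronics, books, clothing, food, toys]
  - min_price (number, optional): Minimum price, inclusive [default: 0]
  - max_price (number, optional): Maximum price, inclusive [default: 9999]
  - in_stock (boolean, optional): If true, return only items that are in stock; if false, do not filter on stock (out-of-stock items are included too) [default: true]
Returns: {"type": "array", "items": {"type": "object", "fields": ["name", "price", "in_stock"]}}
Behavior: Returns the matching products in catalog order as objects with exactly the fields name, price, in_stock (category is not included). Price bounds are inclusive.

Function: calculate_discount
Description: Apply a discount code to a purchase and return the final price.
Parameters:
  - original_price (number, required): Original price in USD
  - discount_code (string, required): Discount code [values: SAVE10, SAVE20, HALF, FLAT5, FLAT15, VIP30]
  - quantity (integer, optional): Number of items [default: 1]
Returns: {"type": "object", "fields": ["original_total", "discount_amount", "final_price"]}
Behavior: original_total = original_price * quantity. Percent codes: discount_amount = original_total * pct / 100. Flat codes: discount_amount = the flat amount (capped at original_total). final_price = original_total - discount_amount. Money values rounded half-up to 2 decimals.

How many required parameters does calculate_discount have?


Parameters of calculate_discount: original_price (required), discount_code (required), quantity (optional)
Required count:
2


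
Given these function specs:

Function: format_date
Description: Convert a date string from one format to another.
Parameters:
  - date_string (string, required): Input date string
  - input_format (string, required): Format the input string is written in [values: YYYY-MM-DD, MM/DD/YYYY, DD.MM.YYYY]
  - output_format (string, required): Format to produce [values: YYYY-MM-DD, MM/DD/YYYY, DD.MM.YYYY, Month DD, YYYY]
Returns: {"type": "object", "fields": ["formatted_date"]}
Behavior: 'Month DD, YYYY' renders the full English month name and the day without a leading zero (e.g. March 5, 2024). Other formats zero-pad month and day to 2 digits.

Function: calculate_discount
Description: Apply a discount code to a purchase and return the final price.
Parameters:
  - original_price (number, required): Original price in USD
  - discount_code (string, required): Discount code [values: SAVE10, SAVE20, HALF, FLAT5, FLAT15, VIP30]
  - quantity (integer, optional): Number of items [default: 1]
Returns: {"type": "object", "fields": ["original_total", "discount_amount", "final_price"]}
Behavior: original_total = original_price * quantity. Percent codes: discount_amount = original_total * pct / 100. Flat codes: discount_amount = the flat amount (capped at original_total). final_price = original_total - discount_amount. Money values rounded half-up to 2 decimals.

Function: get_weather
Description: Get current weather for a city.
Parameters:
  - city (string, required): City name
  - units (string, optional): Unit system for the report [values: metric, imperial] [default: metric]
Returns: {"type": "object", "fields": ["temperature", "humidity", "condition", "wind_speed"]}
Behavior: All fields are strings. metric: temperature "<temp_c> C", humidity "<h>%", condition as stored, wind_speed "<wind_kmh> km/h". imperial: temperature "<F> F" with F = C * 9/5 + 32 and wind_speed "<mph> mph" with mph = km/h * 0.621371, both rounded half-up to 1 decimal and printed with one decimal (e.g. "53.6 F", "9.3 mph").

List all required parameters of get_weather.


Parameters of get_weather and their required/optional flag:
  city: required
  units: optional
city


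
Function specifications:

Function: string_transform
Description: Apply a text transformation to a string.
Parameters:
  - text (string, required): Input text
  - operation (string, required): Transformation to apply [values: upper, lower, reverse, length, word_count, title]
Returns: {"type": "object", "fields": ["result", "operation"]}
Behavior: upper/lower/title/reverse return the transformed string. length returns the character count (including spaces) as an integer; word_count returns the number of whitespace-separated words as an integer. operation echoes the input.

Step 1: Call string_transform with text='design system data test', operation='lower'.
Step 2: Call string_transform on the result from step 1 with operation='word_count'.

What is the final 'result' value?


Step 1: string_transform(text='design system data test', operation='lower')
  -> result = 'design system data test'
Step 2: string_transform(text='design system data test', operation='word_count')
  words: design, system, data, test -> 4
  -> result = 4
4


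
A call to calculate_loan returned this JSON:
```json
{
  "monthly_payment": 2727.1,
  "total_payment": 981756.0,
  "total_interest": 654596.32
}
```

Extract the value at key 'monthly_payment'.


2727.1


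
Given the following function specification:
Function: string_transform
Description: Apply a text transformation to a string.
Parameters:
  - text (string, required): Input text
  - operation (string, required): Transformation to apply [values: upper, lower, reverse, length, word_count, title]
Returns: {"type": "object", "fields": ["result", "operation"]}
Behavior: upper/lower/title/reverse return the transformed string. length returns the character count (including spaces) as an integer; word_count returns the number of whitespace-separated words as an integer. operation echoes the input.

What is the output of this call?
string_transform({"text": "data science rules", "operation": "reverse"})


reverse('data science rules') = 'selur ecneics atad'
Output:
{"result": "selur ecneics atad", "operation": "reverse"}


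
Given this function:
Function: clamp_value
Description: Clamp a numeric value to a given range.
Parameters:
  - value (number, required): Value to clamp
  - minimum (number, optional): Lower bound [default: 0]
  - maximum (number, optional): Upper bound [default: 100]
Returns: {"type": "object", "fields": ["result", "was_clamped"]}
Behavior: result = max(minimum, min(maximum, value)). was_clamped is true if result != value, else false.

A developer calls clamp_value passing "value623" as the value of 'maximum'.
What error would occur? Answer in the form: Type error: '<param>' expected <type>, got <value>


Spec: 'maximum' is declared as number; "value623" is a string.
Type error: 'maximum' expected number, got "value623"


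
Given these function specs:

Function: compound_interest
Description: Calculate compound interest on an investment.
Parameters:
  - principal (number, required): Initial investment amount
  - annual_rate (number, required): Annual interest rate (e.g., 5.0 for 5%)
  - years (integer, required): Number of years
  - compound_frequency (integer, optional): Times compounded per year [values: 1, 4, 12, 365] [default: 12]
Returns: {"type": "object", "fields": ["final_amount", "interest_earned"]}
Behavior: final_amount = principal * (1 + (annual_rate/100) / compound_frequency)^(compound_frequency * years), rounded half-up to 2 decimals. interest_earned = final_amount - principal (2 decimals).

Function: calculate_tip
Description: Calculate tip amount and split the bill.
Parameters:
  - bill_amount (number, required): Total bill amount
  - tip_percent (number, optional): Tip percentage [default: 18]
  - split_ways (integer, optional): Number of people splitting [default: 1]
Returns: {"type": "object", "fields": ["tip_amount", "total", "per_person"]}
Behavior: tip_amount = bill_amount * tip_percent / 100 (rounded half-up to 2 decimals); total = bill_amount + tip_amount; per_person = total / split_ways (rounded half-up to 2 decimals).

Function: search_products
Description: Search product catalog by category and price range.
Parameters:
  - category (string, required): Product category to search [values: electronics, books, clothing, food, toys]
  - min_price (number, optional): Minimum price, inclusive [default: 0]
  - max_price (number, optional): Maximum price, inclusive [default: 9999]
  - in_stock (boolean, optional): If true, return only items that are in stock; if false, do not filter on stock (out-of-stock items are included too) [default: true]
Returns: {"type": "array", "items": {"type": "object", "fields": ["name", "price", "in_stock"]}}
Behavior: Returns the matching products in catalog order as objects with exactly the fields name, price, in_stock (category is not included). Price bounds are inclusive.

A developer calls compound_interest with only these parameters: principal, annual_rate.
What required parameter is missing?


Required parameters: principal, annual_rate, years
Provided: principal, annual_rate
Missing: years
years


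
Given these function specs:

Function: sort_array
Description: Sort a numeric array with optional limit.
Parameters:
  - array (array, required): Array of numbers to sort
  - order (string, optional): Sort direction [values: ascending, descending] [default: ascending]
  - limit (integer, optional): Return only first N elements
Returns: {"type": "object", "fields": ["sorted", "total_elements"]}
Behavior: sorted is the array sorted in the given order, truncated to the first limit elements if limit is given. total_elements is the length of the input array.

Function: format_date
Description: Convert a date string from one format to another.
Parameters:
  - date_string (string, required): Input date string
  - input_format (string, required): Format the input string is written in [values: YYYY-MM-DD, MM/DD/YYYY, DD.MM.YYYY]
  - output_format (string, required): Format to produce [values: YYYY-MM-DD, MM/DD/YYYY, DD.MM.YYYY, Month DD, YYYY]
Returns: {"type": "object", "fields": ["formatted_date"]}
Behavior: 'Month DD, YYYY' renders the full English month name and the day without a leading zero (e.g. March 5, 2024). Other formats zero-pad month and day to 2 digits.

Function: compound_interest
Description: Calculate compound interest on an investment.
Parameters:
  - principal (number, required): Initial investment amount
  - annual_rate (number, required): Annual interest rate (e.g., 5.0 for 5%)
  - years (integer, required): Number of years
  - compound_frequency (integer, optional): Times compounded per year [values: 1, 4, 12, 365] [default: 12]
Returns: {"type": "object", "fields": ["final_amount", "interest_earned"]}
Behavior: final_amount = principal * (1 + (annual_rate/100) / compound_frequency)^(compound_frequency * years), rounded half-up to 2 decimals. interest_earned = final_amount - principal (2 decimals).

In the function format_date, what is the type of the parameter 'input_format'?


The format_date spec declares:
  - input_format (string, required): Format the input string is written in [values: YYYY-MM-DD, MM/DD/YYYY, DD.MM.YYYY]
Type:
string
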